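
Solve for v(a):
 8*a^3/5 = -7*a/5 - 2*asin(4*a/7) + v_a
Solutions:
 v(a) = C1 + 2*a^4/5 + 7*a^2/10 + 2*a*asin(4*a/7) + sqrt(49 - 16*a^2)/2


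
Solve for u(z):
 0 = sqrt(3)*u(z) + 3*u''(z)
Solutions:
 u(z) = C1*sin(3^(3/4)*z/3) + C2*cos(3^(3/4)*z/3)


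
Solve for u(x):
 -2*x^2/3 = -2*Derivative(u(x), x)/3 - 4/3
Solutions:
 u(x) = C1 + x^3/3 - 2*x


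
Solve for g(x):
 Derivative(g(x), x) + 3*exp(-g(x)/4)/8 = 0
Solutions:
 g(x) = 4*log(C1 - 3*x/32)


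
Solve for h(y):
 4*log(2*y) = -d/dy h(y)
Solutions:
 h(y) = C1 - 4*y*log(y) - y*log(16) + 4*y


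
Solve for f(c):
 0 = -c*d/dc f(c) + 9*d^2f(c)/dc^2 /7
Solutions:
 f(c) = C1 + C2*erfi(sqrt(14)*c/6)


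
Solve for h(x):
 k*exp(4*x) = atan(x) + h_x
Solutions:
 h(x) = C1 + k*exp(4*x)/4 - x*atan(x) + log(x^2 + 1)/2


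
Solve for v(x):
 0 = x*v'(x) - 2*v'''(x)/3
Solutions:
 v(x) = C1 + Integral(C2*airyai(2^(2/3)*3^(1/3)*x/2) + C3*airybi(2^(2/3)*3^(1/3)*x/2), x)


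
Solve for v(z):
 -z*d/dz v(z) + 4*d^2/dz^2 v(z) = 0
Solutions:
 v(z) = C1 + C2*erfi(sqrt(2)*z/4)


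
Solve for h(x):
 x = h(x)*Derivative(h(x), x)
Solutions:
 h(x) = -sqrt(C1 + x^2)
 h(x) = sqrt(C1 + x^2)


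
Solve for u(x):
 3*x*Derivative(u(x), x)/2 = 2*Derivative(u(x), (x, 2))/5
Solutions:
 u(x) = C1 + C2*erfi(sqrt(30)*x/4)


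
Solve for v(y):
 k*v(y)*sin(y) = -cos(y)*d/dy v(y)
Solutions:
 v(y) = C1*exp(k*log(cos(y)))


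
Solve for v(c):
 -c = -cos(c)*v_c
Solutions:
 v(c) = C1 + Integral(c/cos(c), c)


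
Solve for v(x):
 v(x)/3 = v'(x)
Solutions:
 v(x) = C1*exp(x/3)


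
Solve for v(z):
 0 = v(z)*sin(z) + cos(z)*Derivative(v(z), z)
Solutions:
 v(z) = C1*cos(z)


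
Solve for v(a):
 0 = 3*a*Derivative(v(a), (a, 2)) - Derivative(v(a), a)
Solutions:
 v(a) = C1 + C2*a^(4/3)


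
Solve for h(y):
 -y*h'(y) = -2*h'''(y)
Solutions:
 h(y) = C1 + Integral(C2*airyai(2^(2/3)*y/2) + C3*airybi(2^(2/3)*y/2), y)


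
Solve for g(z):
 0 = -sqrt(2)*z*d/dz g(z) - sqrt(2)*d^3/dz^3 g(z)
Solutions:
 g(z) = C1 + Integral(C2*airyai(-z) + C3*airybi(-z), z)


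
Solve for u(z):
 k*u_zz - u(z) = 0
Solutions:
 u(z) = C1*exp(-z*sqrt(1/k)) + C2*exp(z*sqrt(1/k))


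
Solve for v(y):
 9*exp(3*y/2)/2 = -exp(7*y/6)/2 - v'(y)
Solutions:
 v(y) = C1 - 3*exp(7*y/6)/7 - 3*exp(3*y/2)


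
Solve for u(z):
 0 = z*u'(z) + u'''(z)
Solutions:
 u(z) = C1 + Integral(C2*airyai(-z) + C3*airybi(-z), z)


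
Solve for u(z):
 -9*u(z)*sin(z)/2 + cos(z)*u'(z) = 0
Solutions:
 u(z) = C1/cos(z)^(9/2)


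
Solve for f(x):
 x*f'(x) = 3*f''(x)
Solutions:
 f(x) = C1 + C2*erfi(sqrt(6)*x/6)


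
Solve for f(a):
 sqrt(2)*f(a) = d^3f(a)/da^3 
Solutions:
 f(a) = C3*exp(2^(1/6)*a) + (C1*sin(2^(1/6)*sqrt(3)*a/2) + C2*cos(2^(1/6)*sqrt(3)*a/2))*exp(-2^(1/6)*a/2)


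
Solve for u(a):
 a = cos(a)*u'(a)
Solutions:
 u(a) = C1 + Integral(a/cos(a), a)


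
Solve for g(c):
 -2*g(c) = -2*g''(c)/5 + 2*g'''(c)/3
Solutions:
 g(c) = C1*exp(c*(2*2^(1/3)/(5*sqrt(5565) + 373)^(1/3) + 4 + 2^(2/3)*(5*sqrt(5565) + 373)^(1/3))/20)*sin(2^(1/3)*sqrt(3)*c*(-2^(1/3)*(5*sqrt(5565) + 373)^(1/3) + 2/(5*sqrt(5565) + 373)^(1/3))/20) + C2*exp(c*(2*2^(1/3)/(5*sqrt(5565) + 373)^(1/3) + 4 + 2^(2/3)*(5*sqrt(5565) + 373)^(1/3))/20)*cos(2^(1/3)*sqrt(3)*c*(-2^(1/3)*(5*sqrt(5565) + 373)^(1/3) + 2/(5*sqrt(5565) + 373)^(1/3))/20) + C3*exp(c*(-2^(2/3)*(5*sqrt(5565) + 373)^(1/3) - 2*2^(1/3)/(5*sqrt(5565) + 373)^(1/3) + 2)/10)


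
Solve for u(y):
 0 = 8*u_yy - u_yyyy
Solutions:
 u(y) = C1 + C2*y + C3*exp(-2*sqrt(2)*y) + C4*exp(2*sqrt(2)*y)


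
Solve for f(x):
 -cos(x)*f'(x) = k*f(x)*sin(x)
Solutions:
 f(x) = C1*exp(k*log(cos(x)))


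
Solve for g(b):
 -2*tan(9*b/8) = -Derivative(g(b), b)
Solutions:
 g(b) = C1 - 16*log(cos(9*b/8))/9


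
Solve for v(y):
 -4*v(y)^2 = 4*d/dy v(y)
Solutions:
 v(y) = 1/(C1 + y)


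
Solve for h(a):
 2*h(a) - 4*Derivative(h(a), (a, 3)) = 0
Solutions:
 h(a) = C3*exp(2^(2/3)*a/2) + (C1*sin(2^(2/3)*sqrt(3)*a/4) + C2*cos(2^(2/3)*sqrt(3)*a/4))*exp(-2^(2/3)*a/4)


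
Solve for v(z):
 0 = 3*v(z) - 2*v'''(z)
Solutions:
 v(z) = C3*exp(2^(2/3)*3^(1/3)*z/2) + (C1*sin(2^(2/3)*3^(5/6)*z/4) + C2*cos(2^(2/3)*3^(5/6)*z/4))*exp(-2^(2/3)*3^(1/3)*z/4)


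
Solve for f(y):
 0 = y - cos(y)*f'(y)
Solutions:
 f(y) = C1 + Integral(y/cos(y), y)


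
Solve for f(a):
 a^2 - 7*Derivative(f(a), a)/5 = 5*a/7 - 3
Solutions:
 f(a) = C1 + 5*a^3/21 - 25*a^2/98 + 15*a/7


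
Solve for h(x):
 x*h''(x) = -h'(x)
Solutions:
 h(x) = C1 + C2*log(x)


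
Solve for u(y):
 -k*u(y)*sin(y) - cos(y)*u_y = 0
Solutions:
 u(y) = C1*exp(k*log(cos(y)))


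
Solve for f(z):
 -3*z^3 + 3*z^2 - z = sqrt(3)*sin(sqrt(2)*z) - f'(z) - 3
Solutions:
 f(z) = C1 + 3*z^4/4 - z^3 + z^2/2 - 3*z - sqrt(6)*cos(sqrt(2)*z)/2


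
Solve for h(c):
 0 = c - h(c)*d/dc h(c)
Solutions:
 h(c) = -sqrt(C1 + c^2)
 h(c) = sqrt(C1 + c^2)


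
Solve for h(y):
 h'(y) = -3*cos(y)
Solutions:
 h(y) = C1 - 3*sin(y)


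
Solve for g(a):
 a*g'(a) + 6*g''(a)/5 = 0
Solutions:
 g(a) = C1 + C2*erf(sqrt(15)*a/6)


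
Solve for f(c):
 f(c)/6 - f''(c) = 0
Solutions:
 f(c) = C1*exp(-sqrt(6)*c/6) + C2*exp(sqrt(6)*c/6)


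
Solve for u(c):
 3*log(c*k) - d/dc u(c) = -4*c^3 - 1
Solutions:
 u(c) = C1 + c^4 + 3*c*log(c*k) - 2*c


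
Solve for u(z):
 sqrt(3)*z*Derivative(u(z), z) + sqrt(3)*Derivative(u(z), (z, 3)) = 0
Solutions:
 u(z) = C1 + Integral(C2*airyai(-z) + C3*airybi(-z), z)


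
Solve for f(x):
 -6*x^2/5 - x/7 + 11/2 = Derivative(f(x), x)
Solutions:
 f(x) = C1 - 2*x^3/5 - x^2/14 + 11*x/2


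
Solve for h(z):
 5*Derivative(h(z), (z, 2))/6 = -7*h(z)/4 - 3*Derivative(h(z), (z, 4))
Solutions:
 h(z) = (C1*sin(sqrt(2)*3^(3/4)*7^(1/4)*z*cos(atan(sqrt(731)/5)/2)/6) + C2*cos(sqrt(2)*3^(3/4)*7^(1/4)*z*cos(atan(sqrt(731)/5)/2)/6))*exp(-sqrt(2)*3^(3/4)*7^(1/4)*z*sin(atan(sqrt(731)/5)/2)/6) + (C3*sin(sqrt(2)*3^(3/4)*7^(1/4)*z*cos(atan(sqrt(731)/5)/2)/6) + C4*cos(sqrt(2)*3^(3/4)*7^(1/4)*z*cos(atan(sqrt(731)/5)/2)/6))*exp(sqrt(2)*3^(3/4)*7^(1/4)*z*sin(atan(sqrt(731)/5)/2)/6)


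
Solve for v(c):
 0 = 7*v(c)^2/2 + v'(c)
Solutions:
 v(c) = 2/(C1 + 7*c)


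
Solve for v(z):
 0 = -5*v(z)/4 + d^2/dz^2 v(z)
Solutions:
 v(z) = C1*exp(-sqrt(5)*z/2) + C2*exp(sqrt(5)*z/2)


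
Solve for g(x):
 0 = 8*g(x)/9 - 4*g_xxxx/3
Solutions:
 g(x) = C1*exp(-2^(1/4)*3^(3/4)*x/3) + C2*exp(2^(1/4)*3^(3/4)*x/3) + C3*sin(2^(1/4)*3^(3/4)*x/3) + C4*cos(2^(1/4)*3^(3/4)*x/3)


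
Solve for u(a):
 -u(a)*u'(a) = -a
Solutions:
 u(a) = -sqrt(C1 + a^2)
 u(a) = sqrt(C1 + a^2)


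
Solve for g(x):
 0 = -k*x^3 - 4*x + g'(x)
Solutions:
 g(x) = C1 + k*x^4/4 + 2*x^2


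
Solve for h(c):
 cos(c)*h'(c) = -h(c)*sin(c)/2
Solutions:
 h(c) = C1*sqrt(cos(c))


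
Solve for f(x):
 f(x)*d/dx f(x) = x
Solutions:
 f(x) = -sqrt(C1 + x^2)
 f(x) = sqrt(C1 + x^2)


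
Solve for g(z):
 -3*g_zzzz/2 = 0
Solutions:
 g(z) = C1 + C2*z + C3*z^2 + C4*z^3


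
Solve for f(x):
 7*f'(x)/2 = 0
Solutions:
 f(x) = C1


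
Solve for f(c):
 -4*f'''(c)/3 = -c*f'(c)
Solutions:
 f(c) = C1 + Integral(C2*airyai(6^(1/3)*c/2) + C3*airybi(6^(1/3)*c/2), c)


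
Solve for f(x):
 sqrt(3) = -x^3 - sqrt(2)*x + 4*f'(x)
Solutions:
 f(x) = C1 + x^4/16 + sqrt(2)*x^2/8 + sqrt(3)*x/4


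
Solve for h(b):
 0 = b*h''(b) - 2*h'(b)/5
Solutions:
 h(b) = C1 + C2*b^(7/5)


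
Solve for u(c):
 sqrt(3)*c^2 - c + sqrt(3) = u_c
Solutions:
 u(c) = C1 + sqrt(3)*c^3/3 - c^2/2 + sqrt(3)*c


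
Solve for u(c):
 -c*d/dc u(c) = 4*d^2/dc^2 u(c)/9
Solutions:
 u(c) = C1 + C2*erf(3*sqrt(2)*c/4)


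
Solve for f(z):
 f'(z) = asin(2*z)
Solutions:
 f(z) = C1 + z*asin(2*z) + sqrt(1 - 4*z^2)/2


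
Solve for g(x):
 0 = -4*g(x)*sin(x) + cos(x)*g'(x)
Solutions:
 g(x) = C1/cos(x)^4


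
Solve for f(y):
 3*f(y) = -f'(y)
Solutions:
 f(y) = C1*exp(-3*y)


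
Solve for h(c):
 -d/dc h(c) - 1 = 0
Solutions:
 h(c) = C1 - c


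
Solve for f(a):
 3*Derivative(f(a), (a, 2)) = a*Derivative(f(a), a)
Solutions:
 f(a) = C1 + C2*erfi(sqrt(6)*a/6)


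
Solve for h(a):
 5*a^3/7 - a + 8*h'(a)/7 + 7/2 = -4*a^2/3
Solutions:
 h(a) = C1 - 5*a^4/32 - 7*a^3/18 + 7*a^2/16 - 49*a/16


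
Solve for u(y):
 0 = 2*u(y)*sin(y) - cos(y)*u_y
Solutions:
 u(y) = C1/cos(y)^2


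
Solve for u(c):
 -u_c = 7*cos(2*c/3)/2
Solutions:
 u(c) = C1 - 21*sin(2*c/3)/4


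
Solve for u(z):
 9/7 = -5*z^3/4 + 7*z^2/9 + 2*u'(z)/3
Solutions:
 u(z) = C1 + 15*z^4/32 - 7*z^3/18 + 27*z/14


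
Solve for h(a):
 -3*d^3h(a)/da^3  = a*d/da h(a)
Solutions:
 h(a) = C1 + Integral(C2*airyai(-3^(2/3)*a/3) + C3*airybi(-3^(2/3)*a/3), a)


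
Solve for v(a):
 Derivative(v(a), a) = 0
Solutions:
 v(a) = C1


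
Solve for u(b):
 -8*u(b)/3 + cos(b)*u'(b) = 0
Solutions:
 u(b) = C1*(sin(b) + 1)^(4/3)/(sin(b) - 1)^(4/3)


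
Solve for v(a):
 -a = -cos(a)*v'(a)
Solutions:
 v(a) = C1 + Integral(a/cos(a), a)


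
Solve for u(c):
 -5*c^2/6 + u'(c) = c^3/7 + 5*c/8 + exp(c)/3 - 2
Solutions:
 u(c) = C1 + c^4/28 + 5*c^3/18 + 5*c^2/16 - 2*c + exp(c)/3


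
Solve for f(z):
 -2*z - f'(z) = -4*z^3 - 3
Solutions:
 f(z) = C1 + z^4 - z^2 + 3*z


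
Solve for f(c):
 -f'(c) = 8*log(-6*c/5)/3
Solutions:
 f(c) = C1 - 8*c*log(-c)/3 + 8*c*(-log(6) + 1 + log(5))/3


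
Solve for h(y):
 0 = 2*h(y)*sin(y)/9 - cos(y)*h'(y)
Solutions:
 h(y) = C1/cos(y)^(2/9)


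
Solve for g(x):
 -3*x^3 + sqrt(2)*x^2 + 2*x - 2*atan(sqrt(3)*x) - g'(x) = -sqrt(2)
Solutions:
 g(x) = C1 - 3*x^4/4 + sqrt(2)*x^3/3 + x^2 - 2*x*atan(sqrt(3)*x) + sqrt(2)*x + sqrt(3)*log(3*x^2 + 1)/3


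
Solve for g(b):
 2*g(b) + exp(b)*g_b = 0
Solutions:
 g(b) = C1*exp(2*exp(-b))


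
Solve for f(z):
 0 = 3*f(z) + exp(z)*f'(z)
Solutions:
 f(z) = C1*exp(3*exp(-z))


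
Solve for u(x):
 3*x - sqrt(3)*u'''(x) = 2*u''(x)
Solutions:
 u(x) = C1 + C2*x + C3*exp(-2*sqrt(3)*x/3) + x^3/4 - 3*sqrt(3)*x^2/8


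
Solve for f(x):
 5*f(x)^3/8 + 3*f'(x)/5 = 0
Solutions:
 f(x) = -2*sqrt(3)*sqrt(-1/(C1 - 25*x))
 f(x) = 2*sqrt(3)*sqrt(-1/(C1 - 25*x))


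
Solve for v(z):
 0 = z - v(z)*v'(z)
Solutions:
 v(z) = -sqrt(C1 + z^2)
 v(z) = sqrt(C1 + z^2)


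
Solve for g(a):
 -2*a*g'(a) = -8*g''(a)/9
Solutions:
 g(a) = C1 + C2*erfi(3*sqrt(2)*a/4)


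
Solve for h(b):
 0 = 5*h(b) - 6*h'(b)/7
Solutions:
 h(b) = C1*exp(35*b/6)


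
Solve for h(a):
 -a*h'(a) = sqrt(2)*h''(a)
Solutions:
 h(a) = C1 + C2*erf(2^(1/4)*a/2)


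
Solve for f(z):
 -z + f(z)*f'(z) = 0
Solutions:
 f(z) = -sqrt(C1 + z^2)
 f(z) = sqrt(C1 + z^2)


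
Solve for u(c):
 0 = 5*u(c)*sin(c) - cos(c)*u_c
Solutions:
 u(c) = C1/cos(c)^5


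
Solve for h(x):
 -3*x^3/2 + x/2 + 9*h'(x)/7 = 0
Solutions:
 h(x) = C1 + 7*x^4/24 - 7*x^2/36


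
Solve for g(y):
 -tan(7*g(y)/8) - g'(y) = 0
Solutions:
 g(y) = -8*asin(C1*exp(-7*y/8))/7 + 8*pi/7
 g(y) = 8*asin(C1*exp(-7*y/8))/7


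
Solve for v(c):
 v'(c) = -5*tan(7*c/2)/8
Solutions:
 v(c) = C1 + 5*log(cos(7*c/2))/28


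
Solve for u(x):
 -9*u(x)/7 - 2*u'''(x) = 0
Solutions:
 u(x) = C3*exp(-42^(2/3)*x/14) + (C1*sin(3*14^(2/3)*3^(1/6)*x/28) + C2*cos(3*14^(2/3)*3^(1/6)*x/28))*exp(42^(2/3)*x/28)


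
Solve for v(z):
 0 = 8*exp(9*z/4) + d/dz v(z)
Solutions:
 v(z) = C1 - 32*exp(9*z/4)/9


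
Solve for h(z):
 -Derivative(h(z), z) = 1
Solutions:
 h(z) = C1 - z


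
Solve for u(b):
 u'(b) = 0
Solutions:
 u(b) = C1


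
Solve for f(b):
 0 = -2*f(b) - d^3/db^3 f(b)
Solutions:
 f(b) = C3*exp(-2^(1/3)*b) + (C1*sin(2^(1/3)*sqrt(3)*b/2) + C2*cos(2^(1/3)*sqrt(3)*b/2))*exp(2^(1/3)*b/2)


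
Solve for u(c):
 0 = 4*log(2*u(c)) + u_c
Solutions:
 Integral(1/(log(_y) + log(2)), (_y, u(c)))/4 = C1 - c


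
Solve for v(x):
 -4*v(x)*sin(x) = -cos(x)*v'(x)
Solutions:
 v(x) = C1/cos(x)^4


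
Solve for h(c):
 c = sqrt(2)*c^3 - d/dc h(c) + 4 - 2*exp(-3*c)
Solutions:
 h(c) = C1 + sqrt(2)*c^4/4 - c^2/2 + 4*c + 2*exp(-3*c)/3


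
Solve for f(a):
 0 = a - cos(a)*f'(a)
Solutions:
 f(a) = C1 + Integral(a/cos(a), a)


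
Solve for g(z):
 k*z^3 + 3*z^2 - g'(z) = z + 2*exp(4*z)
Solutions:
 g(z) = C1 + k*z^4/4 + z^3 - z^2/2 - exp(4*z)/2


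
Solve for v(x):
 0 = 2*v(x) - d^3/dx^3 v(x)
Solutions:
 v(x) = C3*exp(2^(1/3)*x) + (C1*sin(2^(1/3)*sqrt(3)*x/2) + C2*cos(2^(1/3)*sqrt(3)*x/2))*exp(-2^(1/3)*x/2)


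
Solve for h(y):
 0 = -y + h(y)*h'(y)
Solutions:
 h(y) = -sqrt(C1 + y^2)
 h(y) = sqrt(C1 + y^2)


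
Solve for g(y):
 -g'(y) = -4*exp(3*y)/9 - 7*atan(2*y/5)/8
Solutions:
 g(y) = C1 + 7*y*atan(2*y/5)/8 + 4*exp(3*y)/27 - 35*log(4*y^2 + 25)/32


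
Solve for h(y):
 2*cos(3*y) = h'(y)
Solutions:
 h(y) = C1 + 2*sin(3*y)/3


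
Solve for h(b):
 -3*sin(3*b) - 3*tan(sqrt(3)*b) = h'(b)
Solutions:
 h(b) = C1 + sqrt(3)*log(cos(sqrt(3)*b)) + cos(3*b)


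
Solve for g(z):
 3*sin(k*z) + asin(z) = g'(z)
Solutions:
 g(z) = C1 + z*asin(z) + sqrt(1 - z^2) + 3*Piecewise((-cos(k*z)/k, Ne(k, 0)), (0, True))


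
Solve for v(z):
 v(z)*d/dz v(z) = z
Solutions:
 v(z) = -sqrt(C1 + z^2)
 v(z) = sqrt(C1 + z^2)


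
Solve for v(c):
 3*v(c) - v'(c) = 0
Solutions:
 v(c) = C1*exp(3*c)


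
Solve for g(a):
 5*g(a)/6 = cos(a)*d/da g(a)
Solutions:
 g(a) = C1*(sin(a) + 1)^(5/12)/(sin(a) - 1)^(5/12)


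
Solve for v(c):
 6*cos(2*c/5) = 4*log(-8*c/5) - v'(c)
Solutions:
 v(c) = C1 + 4*c*log(-c) - 4*c*log(5) - 4*c + 12*c*log(2) - 15*sin(2*c/5)


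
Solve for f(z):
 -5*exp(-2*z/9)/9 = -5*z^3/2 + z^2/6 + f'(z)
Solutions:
 f(z) = C1 + 5*z^4/8 - z^3/18 + 5*exp(-2*z/9)/2


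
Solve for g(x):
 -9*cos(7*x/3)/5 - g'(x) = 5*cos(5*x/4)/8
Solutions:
 g(x) = C1 - sin(5*x/4)/2 - 27*sin(7*x/3)/35


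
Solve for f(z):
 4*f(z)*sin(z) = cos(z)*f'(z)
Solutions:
 f(z) = C1/cos(z)^4


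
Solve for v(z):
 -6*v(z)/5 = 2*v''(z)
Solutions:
 v(z) = C1*sin(sqrt(15)*z/5) + C2*cos(sqrt(15)*z/5)


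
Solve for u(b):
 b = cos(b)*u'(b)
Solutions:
 u(b) = C1 + Integral(b/cos(b), b)


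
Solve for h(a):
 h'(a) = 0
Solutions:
 h(a) = C1


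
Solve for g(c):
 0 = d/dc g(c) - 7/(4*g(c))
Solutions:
 g(c) = -sqrt(C1 + 14*c)/2
 g(c) = sqrt(C1 + 14*c)/2


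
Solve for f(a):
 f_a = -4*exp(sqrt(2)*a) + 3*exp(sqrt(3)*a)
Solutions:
 f(a) = C1 - 2*sqrt(2)*exp(sqrt(2)*a) + sqrt(3)*exp(sqrt(3)*a)


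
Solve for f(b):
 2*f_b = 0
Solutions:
 f(b) = C1


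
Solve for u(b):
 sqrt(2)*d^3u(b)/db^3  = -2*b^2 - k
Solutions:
 u(b) = C1 + C2*b + C3*b^2 - sqrt(2)*b^5/60 - sqrt(2)*b^3*k/12


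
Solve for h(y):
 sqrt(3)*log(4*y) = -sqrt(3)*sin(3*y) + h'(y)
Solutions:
 h(y) = C1 + sqrt(3)*y*(log(y) - 1) + 2*sqrt(3)*y*log(2) - sqrt(3)*cos(3*y)/3


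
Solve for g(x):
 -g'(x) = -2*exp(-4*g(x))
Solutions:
 g(x) = log(-I*(C1 + 8*x)^(1/4))
 g(x) = log(I*(C1 + 8*x)^(1/4))
 g(x) = log(-(C1 + 8*x)^(1/4))
 g(x) = log(C1 + 8*x)/4


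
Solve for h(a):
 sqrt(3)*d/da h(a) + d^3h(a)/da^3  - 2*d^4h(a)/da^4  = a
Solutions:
 h(a) = C1 + C2*exp(a*(-(1 + 54*sqrt(3) + sqrt(-1 + (1 + 54*sqrt(3))^2))^(1/3) - 1/(1 + 54*sqrt(3) + sqrt(-1 + (1 + 54*sqrt(3))^2))^(1/3) + 2)/12)*sin(sqrt(3)*a*(-(1 + 54*sqrt(3) + sqrt(-1 + (1 + 54*sqrt(3))^2))^(1/3) + (1 + 54*sqrt(3) + sqrt(-1 + (1 + 54*sqrt(3))^2))^(-1/3))/12) + C3*exp(a*(-(1 + 54*sqrt(3) + sqrt(-1 + (1 + 54*sqrt(3))^2))^(1/3) - 1/(1 + 54*sqrt(3) + sqrt(-1 + (1 + 54*sqrt(3))^2))^(1/3) + 2)/12)*cos(sqrt(3)*a*(-(1 + 54*sqrt(3) + sqrt(-1 + (1 + 54*sqrt(3))^2))^(1/3) + (1 + 54*sqrt(3) + sqrt(-1 + (1 + 54*sqrt(3))^2))^(-1/3))/12) + C4*exp(a*((1 + 54*sqrt(3) + sqrt(-1 + (1 + 54*sqrt(3))^2))^(-1/3) + 1 + (1 + 54*sqrt(3) + sqrt(-1 + (1 + 54*sqrt(3))^2))^(1/3))/6) + sqrt(3)*a^2/6


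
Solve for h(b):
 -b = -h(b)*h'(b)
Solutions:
 h(b) = -sqrt(C1 + b^2)
 h(b) = sqrt(C1 + b^2)


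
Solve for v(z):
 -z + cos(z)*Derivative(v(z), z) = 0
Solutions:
 v(z) = C1 + Integral(z/cos(z), z)


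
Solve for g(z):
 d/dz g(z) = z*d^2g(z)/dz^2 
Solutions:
 g(z) = C1 + C2*z^2


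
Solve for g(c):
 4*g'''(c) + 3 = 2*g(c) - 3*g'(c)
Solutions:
 g(c) = C3*exp(c/2) + (C1*sin(sqrt(15)*c/4) + C2*cos(sqrt(15)*c/4))*exp(-c/4) + 3/2


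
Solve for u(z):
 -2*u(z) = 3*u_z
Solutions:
 u(z) = C1*exp(-2*z/3)


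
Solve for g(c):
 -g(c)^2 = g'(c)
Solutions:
 g(c) = 1/(C1 + c)


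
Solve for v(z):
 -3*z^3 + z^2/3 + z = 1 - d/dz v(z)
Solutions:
 v(z) = C1 + 3*z^4/4 - z^3/9 - z^2/2 + z


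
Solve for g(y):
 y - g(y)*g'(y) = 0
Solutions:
 g(y) = -sqrt(C1 + y^2)
 g(y) = sqrt(C1 + y^2)


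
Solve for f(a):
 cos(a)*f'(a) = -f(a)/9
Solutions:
 f(a) = C1*(sin(a) - 1)^(1/18)/(sin(a) + 1)^(1/18)


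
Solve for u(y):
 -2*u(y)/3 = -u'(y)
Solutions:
 u(y) = C1*exp(2*y/3)


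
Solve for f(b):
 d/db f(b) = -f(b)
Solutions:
 f(b) = C1*exp(-b)


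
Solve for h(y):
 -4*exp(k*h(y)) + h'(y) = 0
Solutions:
 h(y) = Piecewise((log(-1/(C1*k + 4*k*y))/k, Ne(k, 0)), (nan, True))
 h(y) = Piecewise((C1 + 4*y, Eq(k, 0)), (nan, True))


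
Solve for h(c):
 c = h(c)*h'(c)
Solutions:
 h(c) = -sqrt(C1 + c^2)
 h(c) = sqrt(C1 + c^2)


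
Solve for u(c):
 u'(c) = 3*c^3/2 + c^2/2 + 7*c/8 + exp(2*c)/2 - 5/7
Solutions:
 u(c) = C1 + 3*c^4/8 + c^3/6 + 7*c^2/16 - 5*c/7 + exp(2*c)/4


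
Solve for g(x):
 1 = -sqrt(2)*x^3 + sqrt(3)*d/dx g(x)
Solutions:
 g(x) = C1 + sqrt(6)*x^4/12 + sqrt(3)*x/3


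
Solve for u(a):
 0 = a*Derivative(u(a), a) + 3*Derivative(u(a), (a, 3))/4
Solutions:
 u(a) = C1 + Integral(C2*airyai(-6^(2/3)*a/3) + C3*airybi(-6^(2/3)*a/3), a)


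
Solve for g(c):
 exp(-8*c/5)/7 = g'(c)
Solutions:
 g(c) = C1 - 5*exp(-8*c/5)/56


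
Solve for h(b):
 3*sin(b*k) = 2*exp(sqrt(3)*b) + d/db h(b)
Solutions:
 h(b) = C1 - 2*sqrt(3)*exp(sqrt(3)*b)/3 - 3*cos(b*k)/k


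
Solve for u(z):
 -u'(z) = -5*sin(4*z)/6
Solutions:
 u(z) = C1 - 5*cos(4*z)/24


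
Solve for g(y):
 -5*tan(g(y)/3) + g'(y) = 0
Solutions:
 g(y) = -3*asin(C1*exp(5*y/3)) + 3*pi
 g(y) = 3*asin(C1*exp(5*y/3))


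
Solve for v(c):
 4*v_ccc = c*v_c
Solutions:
 v(c) = C1 + Integral(C2*airyai(2^(1/3)*c/2) + C3*airybi(2^(1/3)*c/2), c)


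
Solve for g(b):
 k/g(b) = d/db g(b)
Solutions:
 g(b) = -sqrt(C1 + 2*b*k)
 g(b) = sqrt(C1 + 2*b*k)


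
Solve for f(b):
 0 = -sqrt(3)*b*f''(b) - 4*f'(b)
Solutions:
 f(b) = C1 + C2*b^(1 - 4*sqrt(3)/3)


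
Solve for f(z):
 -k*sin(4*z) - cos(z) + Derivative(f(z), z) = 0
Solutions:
 f(z) = C1 - k*cos(4*z)/4 + sin(z)


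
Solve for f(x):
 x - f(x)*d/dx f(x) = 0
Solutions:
 f(x) = -sqrt(C1 + x^2)
 f(x) = sqrt(C1 + x^2)


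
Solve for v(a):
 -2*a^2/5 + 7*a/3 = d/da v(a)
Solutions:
 v(a) = C1 - 2*a^3/15 + 7*a^2/6


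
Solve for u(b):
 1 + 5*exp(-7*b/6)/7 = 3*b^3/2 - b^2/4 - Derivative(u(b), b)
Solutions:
 u(b) = C1 + 3*b^4/8 - b^3/12 - b + 30*exp(-7*b/6)/49


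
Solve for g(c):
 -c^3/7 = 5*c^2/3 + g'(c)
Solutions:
 g(c) = C1 - c^4/28 - 5*c^3/9


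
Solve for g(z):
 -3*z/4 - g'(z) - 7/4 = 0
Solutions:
 g(z) = C1 - 3*z^2/8 - 7*z/4


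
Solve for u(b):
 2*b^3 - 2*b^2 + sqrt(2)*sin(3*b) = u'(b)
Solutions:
 u(b) = C1 + b^4/2 - 2*b^3/3 - sqrt(2)*cos(3*b)/3


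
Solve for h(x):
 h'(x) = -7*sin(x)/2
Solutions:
 h(x) = C1 + 7*cos(x)/2


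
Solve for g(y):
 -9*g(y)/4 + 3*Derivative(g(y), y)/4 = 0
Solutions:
 g(y) = C1*exp(3*y)


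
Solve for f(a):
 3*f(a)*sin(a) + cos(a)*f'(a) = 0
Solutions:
 f(a) = C1*cos(a)^3


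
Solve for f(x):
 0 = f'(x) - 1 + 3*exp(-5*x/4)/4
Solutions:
 f(x) = C1 + x + 3*exp(-5*x/4)/5


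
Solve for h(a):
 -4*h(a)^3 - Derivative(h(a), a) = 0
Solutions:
 h(a) = -sqrt(2)*sqrt(-1/(C1 - 4*a))/2
 h(a) = sqrt(2)*sqrt(-1/(C1 - 4*a))/2


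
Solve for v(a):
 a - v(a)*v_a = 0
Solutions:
 v(a) = -sqrt(C1 + a^2)
 v(a) = sqrt(C1 + a^2)


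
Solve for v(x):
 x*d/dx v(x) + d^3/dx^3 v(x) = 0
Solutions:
 v(x) = C1 + Integral(C2*airyai(-x) + C3*airybi(-x), x)


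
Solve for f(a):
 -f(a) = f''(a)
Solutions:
 f(a) = C1*sin(a) + C2*cos(a)


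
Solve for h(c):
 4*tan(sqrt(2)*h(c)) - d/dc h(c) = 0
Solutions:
 h(c) = sqrt(2)*(pi - asin(C1*exp(4*sqrt(2)*c)))/2
 h(c) = sqrt(2)*asin(C1*exp(4*sqrt(2)*c))/2


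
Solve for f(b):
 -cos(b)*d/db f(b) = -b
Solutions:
 f(b) = C1 + Integral(b/cos(b), b)


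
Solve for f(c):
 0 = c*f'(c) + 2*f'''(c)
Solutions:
 f(c) = C1 + Integral(C2*airyai(-2^(2/3)*c/2) + C3*airybi(-2^(2/3)*c/2), c)


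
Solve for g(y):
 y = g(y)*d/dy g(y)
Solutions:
 g(y) = -sqrt(C1 + y^2)
 g(y) = sqrt(C1 + y^2)


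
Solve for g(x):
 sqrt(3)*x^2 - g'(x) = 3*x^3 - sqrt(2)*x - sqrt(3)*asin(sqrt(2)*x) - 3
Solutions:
 g(x) = C1 - 3*x^4/4 + sqrt(3)*x^3/3 + sqrt(2)*x^2/2 + 3*x + sqrt(3)*(x*asin(sqrt(2)*x) + sqrt(2)*sqrt(1 - 2*x^2)/2)


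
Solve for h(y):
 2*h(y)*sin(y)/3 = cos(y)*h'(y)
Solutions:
 h(y) = C1/cos(y)^(2/3)


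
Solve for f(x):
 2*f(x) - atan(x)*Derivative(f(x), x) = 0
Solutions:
 f(x) = C1*exp(2*Integral(1/atan(x), x))


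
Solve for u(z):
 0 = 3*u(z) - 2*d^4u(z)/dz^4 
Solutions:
 u(z) = C1*exp(-2^(3/4)*3^(1/4)*z/2) + C2*exp(2^(3/4)*3^(1/4)*z/2) + C3*sin(2^(3/4)*3^(1/4)*z/2) + C4*cos(2^(3/4)*3^(1/4)*z/2)


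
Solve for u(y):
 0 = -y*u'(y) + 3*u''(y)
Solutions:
 u(y) = C1 + C2*erfi(sqrt(6)*y/6)


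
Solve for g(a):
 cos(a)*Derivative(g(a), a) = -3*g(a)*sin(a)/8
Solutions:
 g(a) = C1*cos(a)^(3/8)


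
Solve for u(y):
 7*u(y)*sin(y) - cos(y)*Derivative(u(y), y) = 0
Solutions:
 u(y) = C1/cos(y)^7


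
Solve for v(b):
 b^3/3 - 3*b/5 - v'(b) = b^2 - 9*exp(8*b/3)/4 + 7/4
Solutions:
 v(b) = C1 + b^4/12 - b^3/3 - 3*b^2/10 - 7*b/4 + 27*exp(8*b/3)/32


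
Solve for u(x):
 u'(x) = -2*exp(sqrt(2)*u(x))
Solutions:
 u(x) = sqrt(2)*(2*log(1/(C1 + 2*x)) - log(2))/4


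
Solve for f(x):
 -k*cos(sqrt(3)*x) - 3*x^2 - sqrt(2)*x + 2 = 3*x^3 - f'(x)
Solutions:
 f(x) = C1 + sqrt(3)*k*sin(sqrt(3)*x)/3 + 3*x^4/4 + x^3 + sqrt(2)*x^2/2 - 2*x


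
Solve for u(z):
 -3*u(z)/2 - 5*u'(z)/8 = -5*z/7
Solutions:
 u(z) = C1*exp(-12*z/5) + 10*z/21 - 25/126


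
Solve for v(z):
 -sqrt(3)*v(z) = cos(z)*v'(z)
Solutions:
 v(z) = C1*(sin(z) - 1)^(sqrt(3)/2)/(sin(z) + 1)^(sqrt(3)/2)


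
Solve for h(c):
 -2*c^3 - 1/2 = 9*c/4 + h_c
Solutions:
 h(c) = C1 - c^4/2 - 9*c^2/8 - c/2


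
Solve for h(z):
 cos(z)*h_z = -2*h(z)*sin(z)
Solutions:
 h(z) = C1*cos(z)^2


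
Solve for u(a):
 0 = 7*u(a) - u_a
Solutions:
 u(a) = C1*exp(7*a)


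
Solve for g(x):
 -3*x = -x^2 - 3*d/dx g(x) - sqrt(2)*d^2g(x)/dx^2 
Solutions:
 g(x) = C1 + C2*exp(-3*sqrt(2)*x/2) - x^3/9 + sqrt(2)*x^2/9 + x^2/2 - sqrt(2)*x/3 - 4*x/27


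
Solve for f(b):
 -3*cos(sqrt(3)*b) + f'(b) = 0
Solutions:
 f(b) = C1 + sqrt(3)*sin(sqrt(3)*b)


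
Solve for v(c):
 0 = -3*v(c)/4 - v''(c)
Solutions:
 v(c) = C1*sin(sqrt(3)*c/2) + C2*cos(sqrt(3)*c/2)


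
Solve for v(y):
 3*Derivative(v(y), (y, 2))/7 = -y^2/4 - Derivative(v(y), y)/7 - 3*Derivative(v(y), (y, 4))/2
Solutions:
 v(y) = C1 + C2*exp(-21^(1/3)*y*(-(21 + sqrt(609))^(1/3) + 2*21^(1/3)/(21 + sqrt(609))^(1/3))/42)*sin(3^(1/6)*7^(1/3)*y*(6*7^(1/3)/(21 + sqrt(609))^(1/3) + 3^(2/3)*(21 + sqrt(609))^(1/3))/42) + C3*exp(-21^(1/3)*y*(-(21 + sqrt(609))^(1/3) + 2*21^(1/3)/(21 + sqrt(609))^(1/3))/42)*cos(3^(1/6)*7^(1/3)*y*(6*7^(1/3)/(21 + sqrt(609))^(1/3) + 3^(2/3)*(21 + sqrt(609))^(1/3))/42) + C4*exp(21^(1/3)*y*(-(21 + sqrt(609))^(1/3) + 2*21^(1/3)/(21 + sqrt(609))^(1/3))/21) - 7*y^3/12 + 21*y^2/4 - 63*y/2


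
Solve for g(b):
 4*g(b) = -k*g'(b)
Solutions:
 g(b) = C1*exp(-4*b/k)


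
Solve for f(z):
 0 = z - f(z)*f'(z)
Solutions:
 f(z) = -sqrt(C1 + z^2)
 f(z) = sqrt(C1 + z^2)


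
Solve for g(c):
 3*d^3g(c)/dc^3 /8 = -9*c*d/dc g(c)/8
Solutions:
 g(c) = C1 + Integral(C2*airyai(-3^(1/3)*c) + C3*airybi(-3^(1/3)*c), c)


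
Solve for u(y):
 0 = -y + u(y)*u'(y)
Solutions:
 u(y) = -sqrt(C1 + y^2)
 u(y) = sqrt(C1 + y^2)


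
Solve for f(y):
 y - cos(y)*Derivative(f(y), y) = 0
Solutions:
 f(y) = C1 + Integral(y/cos(y), y)


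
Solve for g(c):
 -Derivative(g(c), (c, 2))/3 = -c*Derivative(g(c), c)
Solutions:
 g(c) = C1 + C2*erfi(sqrt(6)*c/2)


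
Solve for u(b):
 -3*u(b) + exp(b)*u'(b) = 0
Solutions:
 u(b) = C1*exp(-3*exp(-b))


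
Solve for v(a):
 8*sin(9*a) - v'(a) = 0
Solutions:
 v(a) = C1 - 8*cos(9*a)/9


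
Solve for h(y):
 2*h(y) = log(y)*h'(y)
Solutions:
 h(y) = C1*exp(2*li(y))


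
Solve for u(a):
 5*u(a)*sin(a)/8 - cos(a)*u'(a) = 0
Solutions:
 u(a) = C1/cos(a)^(5/8)


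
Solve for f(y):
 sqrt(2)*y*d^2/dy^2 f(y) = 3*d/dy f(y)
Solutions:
 f(y) = C1 + C2*y^(1 + 3*sqrt(2)/2)


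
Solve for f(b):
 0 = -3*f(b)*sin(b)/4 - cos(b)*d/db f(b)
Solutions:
 f(b) = C1*cos(b)^(3/4)


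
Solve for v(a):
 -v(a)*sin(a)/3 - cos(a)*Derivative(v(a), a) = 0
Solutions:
 v(a) = C1*cos(a)^(1/3)


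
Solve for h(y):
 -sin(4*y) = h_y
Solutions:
 h(y) = C1 + cos(4*y)/4


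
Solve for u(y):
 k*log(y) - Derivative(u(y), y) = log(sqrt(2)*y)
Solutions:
 u(y) = C1 + k*y*log(y) - k*y - y*log(y) - y*log(2)/2 + y


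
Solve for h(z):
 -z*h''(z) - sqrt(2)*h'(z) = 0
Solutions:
 h(z) = C1 + C2*z^(1 - sqrt(2))


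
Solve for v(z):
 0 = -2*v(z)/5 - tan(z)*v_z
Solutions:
 v(z) = C1/sin(z)^(2/5)


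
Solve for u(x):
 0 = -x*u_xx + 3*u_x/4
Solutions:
 u(x) = C1 + C2*x^(7/4)


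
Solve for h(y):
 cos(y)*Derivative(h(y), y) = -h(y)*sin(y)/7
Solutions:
 h(y) = C1*cos(y)^(1/7)


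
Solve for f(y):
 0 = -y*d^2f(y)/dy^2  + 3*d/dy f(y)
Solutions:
 f(y) = C1 + C2*y^4


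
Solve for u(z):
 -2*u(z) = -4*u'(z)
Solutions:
 u(z) = C1*exp(z/2)


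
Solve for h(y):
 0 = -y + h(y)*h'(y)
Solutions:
 h(y) = -sqrt(C1 + y^2)
 h(y) = sqrt(C1 + y^2)


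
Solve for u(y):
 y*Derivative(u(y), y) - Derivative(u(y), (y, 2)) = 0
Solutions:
 u(y) = C1 + C2*erfi(sqrt(2)*y/2)


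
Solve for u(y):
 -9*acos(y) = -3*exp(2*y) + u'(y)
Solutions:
 u(y) = C1 - 9*y*acos(y) + 9*sqrt(1 - y^2) + 3*exp(2*y)/2


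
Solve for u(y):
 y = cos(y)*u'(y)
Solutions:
 u(y) = C1 + Integral(y/cos(y), y)


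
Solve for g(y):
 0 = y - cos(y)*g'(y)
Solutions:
 g(y) = C1 + Integral(y/cos(y), y)


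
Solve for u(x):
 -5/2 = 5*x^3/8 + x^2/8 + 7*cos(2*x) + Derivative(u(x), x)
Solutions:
 u(x) = C1 - 5*x^4/32 - x^3/24 - 5*x/2 - 7*sin(x)*cos(x)


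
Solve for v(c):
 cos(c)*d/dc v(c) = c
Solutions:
 v(c) = C1 + Integral(c/cos(c), c)


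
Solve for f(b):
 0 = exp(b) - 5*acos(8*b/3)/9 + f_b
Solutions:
 f(b) = C1 + 5*b*acos(8*b/3)/9 - 5*sqrt(9 - 64*b^2)/72 - exp(b)


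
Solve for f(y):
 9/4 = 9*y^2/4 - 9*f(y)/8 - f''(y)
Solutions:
 f(y) = C1*sin(3*sqrt(2)*y/4) + C2*cos(3*sqrt(2)*y/4) + 2*y^2 - 50/9


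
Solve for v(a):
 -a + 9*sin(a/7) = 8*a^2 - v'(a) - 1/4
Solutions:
 v(a) = C1 + 8*a^3/3 + a^2/2 - a/4 + 63*cos(a/7)


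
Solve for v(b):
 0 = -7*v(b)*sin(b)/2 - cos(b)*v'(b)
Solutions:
 v(b) = C1*cos(b)^(7/2)


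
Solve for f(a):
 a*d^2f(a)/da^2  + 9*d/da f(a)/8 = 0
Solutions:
 f(a) = C1 + C2/a^(1/8)


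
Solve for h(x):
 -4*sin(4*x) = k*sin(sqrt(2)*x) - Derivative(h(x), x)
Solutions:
 h(x) = C1 - sqrt(2)*k*cos(sqrt(2)*x)/2 - cos(4*x)


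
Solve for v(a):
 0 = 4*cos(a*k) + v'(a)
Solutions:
 v(a) = C1 - 4*sin(a*k)/k


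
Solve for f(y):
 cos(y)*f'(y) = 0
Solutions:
 f(y) = C1


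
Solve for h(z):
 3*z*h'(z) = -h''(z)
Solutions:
 h(z) = C1 + C2*erf(sqrt(6)*z/2)


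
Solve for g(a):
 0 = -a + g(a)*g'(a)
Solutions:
 g(a) = -sqrt(C1 + a^2)
 g(a) = sqrt(C1 + a^2)


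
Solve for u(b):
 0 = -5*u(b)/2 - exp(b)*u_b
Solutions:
 u(b) = C1*exp(5*exp(-b)/2)


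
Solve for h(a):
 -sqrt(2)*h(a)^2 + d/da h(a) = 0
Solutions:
 h(a) = -1/(C1 + sqrt(2)*a)


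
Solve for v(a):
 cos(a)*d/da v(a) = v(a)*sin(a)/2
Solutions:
 v(a) = C1/sqrt(cos(a))


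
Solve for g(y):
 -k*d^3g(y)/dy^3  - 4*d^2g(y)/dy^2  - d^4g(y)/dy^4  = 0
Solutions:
 g(y) = C1 + C2*y + C3*exp(y*(-k + sqrt(k^2 - 16))/2) + C4*exp(-y*(k + sqrt(k^2 - 16))/2)


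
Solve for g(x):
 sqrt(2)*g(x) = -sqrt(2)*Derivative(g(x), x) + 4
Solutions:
 g(x) = C1*exp(-x) + 2*sqrt(2)


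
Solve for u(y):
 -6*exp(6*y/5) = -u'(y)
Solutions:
 u(y) = C1 + 5*exp(6*y/5)


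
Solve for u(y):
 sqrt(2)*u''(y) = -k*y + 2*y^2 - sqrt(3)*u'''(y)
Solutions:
 u(y) = C1 + C2*y + C3*exp(-sqrt(6)*y/3) + sqrt(2)*y^4/12 + y^3*(-sqrt(2)*k - 4*sqrt(3))/12 + y^2*(sqrt(3)*k + 6*sqrt(2))/4


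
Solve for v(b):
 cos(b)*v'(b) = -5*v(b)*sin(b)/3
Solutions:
 v(b) = C1*cos(b)^(5/3)


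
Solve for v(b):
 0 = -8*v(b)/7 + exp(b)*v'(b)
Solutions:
 v(b) = C1*exp(-8*exp(-b)/7)


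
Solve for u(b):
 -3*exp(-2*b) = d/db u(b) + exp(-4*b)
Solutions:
 u(b) = C1 + 3*exp(-2*b)/2 + exp(-4*b)/4


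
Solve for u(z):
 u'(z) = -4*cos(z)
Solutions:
 u(z) = C1 - 4*sin(z)


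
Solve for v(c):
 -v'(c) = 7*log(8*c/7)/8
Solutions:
 v(c) = C1 - 7*c*log(c)/8 - 21*c*log(2)/8 + 7*c/8 + 7*c*log(7)/8


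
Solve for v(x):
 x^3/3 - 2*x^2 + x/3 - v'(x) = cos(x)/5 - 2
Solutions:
 v(x) = C1 + x^4/12 - 2*x^3/3 + x^2/6 + 2*x - sin(x)/5


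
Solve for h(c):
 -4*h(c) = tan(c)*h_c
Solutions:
 h(c) = C1/sin(c)^4


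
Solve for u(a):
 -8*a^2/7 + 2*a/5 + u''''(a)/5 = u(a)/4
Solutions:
 u(a) = C1*exp(-sqrt(2)*5^(1/4)*a/2) + C2*exp(sqrt(2)*5^(1/4)*a/2) + C3*sin(sqrt(2)*5^(1/4)*a/2) + C4*cos(sqrt(2)*5^(1/4)*a/2) - 32*a^2/7 + 8*a/5


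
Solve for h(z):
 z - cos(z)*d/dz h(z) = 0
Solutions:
 h(z) = C1 + Integral(z/cos(z), z)


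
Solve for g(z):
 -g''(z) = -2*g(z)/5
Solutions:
 g(z) = C1*exp(-sqrt(10)*z/5) + C2*exp(sqrt(10)*z/5)


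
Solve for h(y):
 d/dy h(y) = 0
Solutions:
 h(y) = C1


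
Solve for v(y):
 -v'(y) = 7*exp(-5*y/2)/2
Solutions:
 v(y) = C1 + 7*exp(-5*y/2)/5


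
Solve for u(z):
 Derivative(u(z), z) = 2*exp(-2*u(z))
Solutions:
 u(z) = log(-sqrt(C1 + 4*z))
 u(z) = log(C1 + 4*z)/2


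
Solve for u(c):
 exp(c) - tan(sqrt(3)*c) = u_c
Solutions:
 u(c) = C1 + exp(c) + sqrt(3)*log(cos(sqrt(3)*c))/3


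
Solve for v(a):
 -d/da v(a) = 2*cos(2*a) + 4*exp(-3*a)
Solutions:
 v(a) = C1 - sin(2*a) + 4*exp(-3*a)/3


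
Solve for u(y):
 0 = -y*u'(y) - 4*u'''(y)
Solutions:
 u(y) = C1 + Integral(C2*airyai(-2^(1/3)*y/2) + C3*airybi(-2^(1/3)*y/2), y)


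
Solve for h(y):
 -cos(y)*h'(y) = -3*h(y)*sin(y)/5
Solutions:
 h(y) = C1/cos(y)^(3/5)


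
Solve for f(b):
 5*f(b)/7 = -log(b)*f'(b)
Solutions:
 f(b) = C1*exp(-5*li(b)/7)


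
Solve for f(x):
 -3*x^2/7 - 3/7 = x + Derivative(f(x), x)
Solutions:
 f(x) = C1 - x^3/7 - x^2/2 - 3*x/7


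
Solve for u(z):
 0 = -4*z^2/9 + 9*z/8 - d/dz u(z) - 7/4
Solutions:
 u(z) = C1 - 4*z^3/27 + 9*z^2/16 - 7*z/4


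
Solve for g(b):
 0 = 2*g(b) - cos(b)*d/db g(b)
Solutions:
 g(b) = C1*(sin(b) + 1)/(sin(b) - 1)


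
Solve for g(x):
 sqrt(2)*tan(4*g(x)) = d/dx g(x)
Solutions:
 g(x) = -asin(C1*exp(4*sqrt(2)*x))/4 + pi/4
 g(x) = asin(C1*exp(4*sqrt(2)*x))/4


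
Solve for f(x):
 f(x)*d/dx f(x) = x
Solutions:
 f(x) = -sqrt(C1 + x^2)
 f(x) = sqrt(C1 + x^2)


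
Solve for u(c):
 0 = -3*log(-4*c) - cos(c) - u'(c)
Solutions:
 u(c) = C1 - 3*c*log(-c) - 6*c*log(2) + 3*c - sin(c)


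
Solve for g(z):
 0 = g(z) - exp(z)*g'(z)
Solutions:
 g(z) = C1*exp(-exp(-z))


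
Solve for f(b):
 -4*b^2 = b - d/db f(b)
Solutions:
 f(b) = C1 + 4*b^3/3 + b^2/2


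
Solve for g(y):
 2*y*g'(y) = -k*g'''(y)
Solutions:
 g(y) = C1 + Integral(C2*airyai(2^(1/3)*y*(-1/k)^(1/3)) + C3*airybi(2^(1/3)*y*(-1/k)^(1/3)), y)


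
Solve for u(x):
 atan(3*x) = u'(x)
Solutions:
 u(x) = C1 + x*atan(3*x) - log(9*x^2 + 1)/6


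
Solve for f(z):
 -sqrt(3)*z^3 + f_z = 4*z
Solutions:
 f(z) = C1 + sqrt(3)*z^4/4 + 2*z^2


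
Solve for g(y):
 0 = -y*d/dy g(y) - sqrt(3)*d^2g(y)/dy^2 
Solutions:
 g(y) = C1 + C2*erf(sqrt(2)*3^(3/4)*y/6)


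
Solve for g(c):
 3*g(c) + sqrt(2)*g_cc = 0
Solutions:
 g(c) = C1*sin(2^(3/4)*sqrt(3)*c/2) + C2*cos(2^(3/4)*sqrt(3)*c/2)


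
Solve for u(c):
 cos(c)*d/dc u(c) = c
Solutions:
 u(c) = C1 + Integral(c/cos(c), c)


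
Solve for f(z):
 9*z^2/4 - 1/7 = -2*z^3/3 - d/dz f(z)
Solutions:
 f(z) = C1 - z^4/6 - 3*z^3/4 + z/7


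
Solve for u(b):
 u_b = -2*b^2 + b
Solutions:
 u(b) = C1 - 2*b^3/3 + b^2/2


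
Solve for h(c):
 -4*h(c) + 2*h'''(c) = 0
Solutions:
 h(c) = C3*exp(2^(1/3)*c) + (C1*sin(2^(1/3)*sqrt(3)*c/2) + C2*cos(2^(1/3)*sqrt(3)*c/2))*exp(-2^(1/3)*c/2)


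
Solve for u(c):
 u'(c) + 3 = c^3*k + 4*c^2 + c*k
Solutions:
 u(c) = C1 + c^4*k/4 + 4*c^3/3 + c^2*k/2 - 3*c


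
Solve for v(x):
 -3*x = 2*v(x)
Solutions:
 v(x) = -3*x/2


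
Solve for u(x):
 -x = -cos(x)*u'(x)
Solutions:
 u(x) = C1 + Integral(x/cos(x), x)


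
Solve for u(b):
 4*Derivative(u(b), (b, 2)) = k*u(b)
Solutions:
 u(b) = C1*exp(-b*sqrt(k)/2) + C2*exp(b*sqrt(k)/2)


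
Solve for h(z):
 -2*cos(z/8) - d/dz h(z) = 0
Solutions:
 h(z) = C1 - 16*sin(z/8)


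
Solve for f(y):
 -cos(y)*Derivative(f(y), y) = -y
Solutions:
 f(y) = C1 + Integral(y/cos(y), y)


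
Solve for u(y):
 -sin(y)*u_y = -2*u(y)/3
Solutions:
 u(y) = C1*(cos(y) - 1)^(1/3)/(cos(y) + 1)^(1/3)


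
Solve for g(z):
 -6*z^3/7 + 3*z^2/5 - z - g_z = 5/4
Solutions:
 g(z) = C1 - 3*z^4/14 + z^3/5 - z^2/2 - 5*z/4


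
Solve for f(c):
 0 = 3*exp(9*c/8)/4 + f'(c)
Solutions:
 f(c) = C1 - 2*exp(9*c/8)/3


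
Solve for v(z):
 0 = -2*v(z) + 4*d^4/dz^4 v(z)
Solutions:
 v(z) = C1*exp(-2^(3/4)*z/2) + C2*exp(2^(3/4)*z/2) + C3*sin(2^(3/4)*z/2) + C4*cos(2^(3/4)*z/2)


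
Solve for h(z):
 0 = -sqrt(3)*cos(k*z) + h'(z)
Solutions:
 h(z) = C1 + sqrt(3)*sin(k*z)/k


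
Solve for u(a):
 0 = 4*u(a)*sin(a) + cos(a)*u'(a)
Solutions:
 u(a) = C1*cos(a)^4


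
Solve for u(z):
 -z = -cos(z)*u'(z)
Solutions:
 u(z) = C1 + Integral(z/cos(z), z)


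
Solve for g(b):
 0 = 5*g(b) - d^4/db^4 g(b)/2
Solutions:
 g(b) = C1*exp(-10^(1/4)*b) + C2*exp(10^(1/4)*b) + C3*sin(10^(1/4)*b) + C4*cos(10^(1/4)*b)


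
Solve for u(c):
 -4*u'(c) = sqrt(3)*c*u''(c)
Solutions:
 u(c) = C1 + C2*c^(1 - 4*sqrt(3)/3)


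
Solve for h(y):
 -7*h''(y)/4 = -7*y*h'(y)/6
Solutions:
 h(y) = C1 + C2*erfi(sqrt(3)*y/3)


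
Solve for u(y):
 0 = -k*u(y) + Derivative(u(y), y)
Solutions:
 u(y) = C1*exp(k*y)


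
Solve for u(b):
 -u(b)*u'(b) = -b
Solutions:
 u(b) = -sqrt(C1 + b^2)
 u(b) = sqrt(C1 + b^2)


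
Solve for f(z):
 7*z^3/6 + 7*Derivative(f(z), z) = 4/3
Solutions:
 f(z) = C1 - z^4/24 + 4*z/21


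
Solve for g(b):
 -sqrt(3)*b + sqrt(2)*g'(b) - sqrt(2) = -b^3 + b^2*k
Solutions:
 g(b) = C1 - sqrt(2)*b^4/8 + sqrt(2)*b^3*k/6 + sqrt(6)*b^2/4 + b


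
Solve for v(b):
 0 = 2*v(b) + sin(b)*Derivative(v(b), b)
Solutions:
 v(b) = C1*(cos(b) + 1)/(cos(b) - 1)


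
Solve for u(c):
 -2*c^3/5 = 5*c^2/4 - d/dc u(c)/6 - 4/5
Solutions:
 u(c) = C1 + 3*c^4/5 + 5*c^3/2 - 24*c/5


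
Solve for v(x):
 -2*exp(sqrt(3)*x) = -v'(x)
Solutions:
 v(x) = C1 + 2*sqrt(3)*exp(sqrt(3)*x)/3


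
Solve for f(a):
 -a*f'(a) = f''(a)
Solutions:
 f(a) = C1 + C2*erf(sqrt(2)*a/2)


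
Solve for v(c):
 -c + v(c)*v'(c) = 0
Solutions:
 v(c) = -sqrt(C1 + c^2)
 v(c) = sqrt(C1 + c^2)


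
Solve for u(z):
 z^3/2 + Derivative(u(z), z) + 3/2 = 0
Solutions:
 u(z) = C1 - z^4/8 - 3*z/2


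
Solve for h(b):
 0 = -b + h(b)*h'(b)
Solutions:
 h(b) = -sqrt(C1 + b^2)
 h(b) = sqrt(C1 + b^2)


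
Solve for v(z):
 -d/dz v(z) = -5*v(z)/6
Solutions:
 v(z) = C1*exp(5*z/6)


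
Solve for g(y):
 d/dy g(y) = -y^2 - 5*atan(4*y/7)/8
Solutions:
 g(y) = C1 - y^3/3 - 5*y*atan(4*y/7)/8 + 35*log(16*y^2 + 49)/64


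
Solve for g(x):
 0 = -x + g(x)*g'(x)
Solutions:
 g(x) = -sqrt(C1 + x^2)
 g(x) = sqrt(C1 + x^2)


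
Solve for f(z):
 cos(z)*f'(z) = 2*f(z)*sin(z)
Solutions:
 f(z) = C1/cos(z)^2


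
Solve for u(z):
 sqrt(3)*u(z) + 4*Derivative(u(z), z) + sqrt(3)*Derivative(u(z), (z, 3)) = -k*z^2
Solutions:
 u(z) = C1*exp(2^(1/3)*z*(-8*sqrt(3)/(27 + sqrt(3)*sqrt(243 + 256*sqrt(3)))^(1/3) + 2^(1/3)*(27 + sqrt(3)*sqrt(243 + 256*sqrt(3)))^(1/3))/12)*sin(2^(1/3)*z*(2/(27 + sqrt(3)*sqrt(243 + 256*sqrt(3)))^(1/3) + 2^(1/3)*sqrt(3)*(27 + sqrt(3)*sqrt(243 + 256*sqrt(3)))^(1/3)/12)) + C2*exp(2^(1/3)*z*(-8*sqrt(3)/(27 + sqrt(3)*sqrt(243 + 256*sqrt(3)))^(1/3) + 2^(1/3)*(27 + sqrt(3)*sqrt(243 + 256*sqrt(3)))^(1/3))/12)*cos(2^(1/3)*z*(2/(27 + sqrt(3)*sqrt(243 + 256*sqrt(3)))^(1/3) + 2^(1/3)*sqrt(3)*(27 + sqrt(3)*sqrt(243 + 256*sqrt(3)))^(1/3)/12)) + C3*exp(-2^(1/3)*z*(-8*sqrt(3)/(27 + sqrt(3)*sqrt(243 + 256*sqrt(3)))^(1/3) + 2^(1/3)*(27 + sqrt(3)*sqrt(243 + 256*sqrt(3)))^(1/3))/6) - sqrt(3)*k*z^2/3 + 8*k*z/3 - 32*sqrt(3)*k/9


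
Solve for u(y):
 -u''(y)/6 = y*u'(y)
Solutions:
 u(y) = C1 + C2*erf(sqrt(3)*y)


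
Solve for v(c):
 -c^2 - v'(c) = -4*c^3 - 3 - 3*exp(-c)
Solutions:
 v(c) = C1 + c^4 - c^3/3 + 3*c - 3*exp(-c)


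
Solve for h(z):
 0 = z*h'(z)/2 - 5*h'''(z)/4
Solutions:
 h(z) = C1 + Integral(C2*airyai(2^(1/3)*5^(2/3)*z/5) + C3*airybi(2^(1/3)*5^(2/3)*z/5), z)


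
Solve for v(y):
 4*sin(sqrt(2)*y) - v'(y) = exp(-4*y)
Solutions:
 v(y) = C1 - 2*sqrt(2)*cos(sqrt(2)*y) + exp(-4*y)/4


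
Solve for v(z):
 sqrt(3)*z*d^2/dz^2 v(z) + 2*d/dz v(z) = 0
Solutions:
 v(z) = C1 + C2*z^(1 - 2*sqrt(3)/3)


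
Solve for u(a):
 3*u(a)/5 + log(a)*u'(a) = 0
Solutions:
 u(a) = C1*exp(-3*li(a)/5)


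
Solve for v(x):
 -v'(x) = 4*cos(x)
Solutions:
 v(x) = C1 - 4*sin(x)


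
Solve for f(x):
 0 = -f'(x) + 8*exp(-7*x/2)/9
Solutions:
 f(x) = C1 - 16*exp(-7*x/2)/63


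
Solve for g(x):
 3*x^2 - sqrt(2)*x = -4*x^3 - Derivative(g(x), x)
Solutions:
 g(x) = C1 - x^4 - x^3 + sqrt(2)*x^2/2


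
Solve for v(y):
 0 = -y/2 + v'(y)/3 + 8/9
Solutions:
 v(y) = C1 + 3*y^2/4 - 8*y/3


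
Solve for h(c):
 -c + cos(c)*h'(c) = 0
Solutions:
 h(c) = C1 + Integral(c/cos(c), c)


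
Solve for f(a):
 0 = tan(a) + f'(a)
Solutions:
 f(a) = C1 + log(cos(a))


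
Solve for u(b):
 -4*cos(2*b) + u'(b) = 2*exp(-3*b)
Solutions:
 u(b) = C1 + 2*sin(2*b) - 2*exp(-3*b)/3


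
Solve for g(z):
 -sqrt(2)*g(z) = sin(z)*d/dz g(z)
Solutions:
 g(z) = C1*(cos(z) + 1)^(sqrt(2)/2)/(cos(z) - 1)^(sqrt(2)/2)


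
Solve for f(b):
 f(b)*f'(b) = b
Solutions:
 f(b) = -sqrt(C1 + b^2)
 f(b) = sqrt(C1 + b^2)


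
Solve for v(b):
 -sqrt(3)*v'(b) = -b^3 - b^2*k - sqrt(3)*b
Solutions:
 v(b) = C1 + sqrt(3)*b^4/12 + sqrt(3)*b^3*k/9 + b^2/2


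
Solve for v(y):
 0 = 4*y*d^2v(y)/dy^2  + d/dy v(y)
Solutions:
 v(y) = C1 + C2*y^(3/4)


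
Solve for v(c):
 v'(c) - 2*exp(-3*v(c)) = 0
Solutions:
 v(c) = log(C1 + 6*c)/3
 v(c) = log((-3^(1/3) - 3^(5/6)*I)*(C1 + 2*c)^(1/3)/2)
 v(c) = log((-3^(1/3) + 3^(5/6)*I)*(C1 + 2*c)^(1/3)/2)


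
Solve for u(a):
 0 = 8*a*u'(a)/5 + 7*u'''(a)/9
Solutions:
 u(a) = C1 + Integral(C2*airyai(-2*105^(2/3)*a/35) + C3*airybi(-2*105^(2/3)*a/35), a)


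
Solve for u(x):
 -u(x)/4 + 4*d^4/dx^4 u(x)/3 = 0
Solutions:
 u(x) = C1*exp(-3^(1/4)*x/2) + C2*exp(3^(1/4)*x/2) + C3*sin(3^(1/4)*x/2) + C4*cos(3^(1/4)*x/2)
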